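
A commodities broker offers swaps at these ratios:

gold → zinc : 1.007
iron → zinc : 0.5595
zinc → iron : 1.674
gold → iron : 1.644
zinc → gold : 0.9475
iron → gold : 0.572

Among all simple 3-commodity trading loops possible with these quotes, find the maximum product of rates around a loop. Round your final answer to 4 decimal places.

0.9642

zinc→iron→gold→zinc: 1.674 × 0.572 × 1.007 = 0.96423
zinc→gold→iron→zinc: 0.9475 × 1.644 × 0.5595 = 0.87153
Maximum is zinc→iron→gold→zinc at 0.9642; no arbitrage — every cycle loses value.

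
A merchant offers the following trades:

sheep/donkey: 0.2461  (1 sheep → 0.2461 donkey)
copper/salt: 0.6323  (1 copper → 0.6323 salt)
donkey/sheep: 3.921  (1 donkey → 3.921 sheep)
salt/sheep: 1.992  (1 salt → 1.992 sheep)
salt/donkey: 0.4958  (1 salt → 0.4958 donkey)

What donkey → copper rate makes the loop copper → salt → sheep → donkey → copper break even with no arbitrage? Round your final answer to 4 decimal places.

3.2261

Known legs of the cycle: 0.6323 × 1.992 × 0.2461 = 0.30997318776
For no arbitrage the full-cycle product must be 1, so the missing rate is 1 / 0.30997318776 ≈ 3.226085.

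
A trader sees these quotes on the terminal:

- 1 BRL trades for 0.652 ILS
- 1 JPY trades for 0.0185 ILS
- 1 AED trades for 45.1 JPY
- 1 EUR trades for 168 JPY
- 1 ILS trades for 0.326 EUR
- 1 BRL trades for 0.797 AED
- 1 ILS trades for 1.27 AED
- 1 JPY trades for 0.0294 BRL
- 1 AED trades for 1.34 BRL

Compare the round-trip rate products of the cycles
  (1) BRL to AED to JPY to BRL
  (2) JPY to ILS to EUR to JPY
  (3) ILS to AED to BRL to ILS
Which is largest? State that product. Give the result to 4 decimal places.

1.1096

(1) 0.797 × 45.1 × 0.0294 = 1.05677
(2) 0.0185 × 0.326 × 168 = 1.01321
(3) 1.27 × 1.34 × 0.652 = 1.10957
Highest is cycle (3) at 1.1096 (>1, arbitrage).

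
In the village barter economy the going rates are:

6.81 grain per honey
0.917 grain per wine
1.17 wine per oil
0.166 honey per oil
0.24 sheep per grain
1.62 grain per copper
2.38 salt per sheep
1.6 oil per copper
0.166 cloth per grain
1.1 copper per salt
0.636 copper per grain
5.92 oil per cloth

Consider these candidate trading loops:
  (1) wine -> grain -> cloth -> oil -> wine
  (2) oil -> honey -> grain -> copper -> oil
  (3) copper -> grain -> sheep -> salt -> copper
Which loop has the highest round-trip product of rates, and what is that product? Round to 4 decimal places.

1.1504

(1) 0.917 × 0.166 × 5.92 × 1.17 = 1.05435
(2) 0.166 × 6.81 × 0.636 × 1.6 = 1.15036
(3) 1.62 × 0.24 × 2.38 × 1.1 = 1.01788
Highest is cycle (2) at 1.1504 (>1, arbitrage).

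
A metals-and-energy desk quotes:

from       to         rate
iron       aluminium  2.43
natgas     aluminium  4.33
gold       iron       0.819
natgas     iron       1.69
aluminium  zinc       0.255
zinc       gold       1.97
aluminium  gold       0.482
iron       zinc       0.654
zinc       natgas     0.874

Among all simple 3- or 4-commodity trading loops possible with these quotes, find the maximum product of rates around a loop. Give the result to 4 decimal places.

gold→iron→zinc→gold: 0.819 × 0.654 × 1.97 = 1.05518
gold→iron→aluminium→zinc→gold: 0.819 × 2.43 × 0.255 × 1.97 = 0.99976
iron→zinc→natgas→iron: 0.654 × 0.874 × 1.69 = 0.96600
zinc→natgas→aluminium→zinc: 0.874 × 4.33 × 0.255 = 0.96503
gold→iron→aluminium→gold: 0.819 × 2.43 × 0.482 = 0.95926
iron→aluminium→zinc→natgas→iron: 2.43 × 0.255 × 0.874 × 1.69 = 0.91526
Maximum is gold→iron→zinc→gold at 1.0552; arbitrage exists.

1.0552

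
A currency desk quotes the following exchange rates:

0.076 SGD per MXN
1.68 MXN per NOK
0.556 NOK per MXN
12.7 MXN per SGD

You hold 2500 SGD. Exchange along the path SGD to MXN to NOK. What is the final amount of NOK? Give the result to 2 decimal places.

17653.00

2500 SGD × 12.7 = 31750 MXN
31750 MXN × 0.556 = 17653 NOK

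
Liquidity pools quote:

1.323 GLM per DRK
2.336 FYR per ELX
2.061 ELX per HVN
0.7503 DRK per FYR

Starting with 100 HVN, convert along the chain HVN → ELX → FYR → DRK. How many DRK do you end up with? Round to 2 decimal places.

100 HVN × 2.061 = 206.1 ELX
206.1 ELX × 2.336 = 481.4496 FYR
481.4496 FYR × 0.7503 = 361.23163488 DRK

361.23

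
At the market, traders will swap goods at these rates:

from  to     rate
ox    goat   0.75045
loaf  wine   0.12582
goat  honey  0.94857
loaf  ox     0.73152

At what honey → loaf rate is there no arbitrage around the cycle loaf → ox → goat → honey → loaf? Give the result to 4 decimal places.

Known legs of the cycle: 0.73152 × 0.75045 × 0.94857 = 0.52073569886688
For no arbitrage the full-cycle product must be 1, so the missing rate is 1 / 0.52073569886688 ≈ 1.920360.

1.9204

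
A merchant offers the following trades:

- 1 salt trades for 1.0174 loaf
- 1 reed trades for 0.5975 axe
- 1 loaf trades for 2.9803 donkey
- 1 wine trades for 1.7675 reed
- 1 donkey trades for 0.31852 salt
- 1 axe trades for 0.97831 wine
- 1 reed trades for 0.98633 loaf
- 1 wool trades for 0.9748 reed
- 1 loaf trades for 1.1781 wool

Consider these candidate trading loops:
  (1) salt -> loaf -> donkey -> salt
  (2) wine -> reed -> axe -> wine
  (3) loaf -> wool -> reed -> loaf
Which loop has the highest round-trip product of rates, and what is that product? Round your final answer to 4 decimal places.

1.1327

(1) 1.0174 × 2.9803 × 0.31852 = 0.96580
(2) 1.7675 × 0.5975 × 0.97831 = 1.03317
(3) 1.1781 × 0.9748 × 0.98633 = 1.13271
Highest is cycle (3) at 1.1327 (>1, arbitrage).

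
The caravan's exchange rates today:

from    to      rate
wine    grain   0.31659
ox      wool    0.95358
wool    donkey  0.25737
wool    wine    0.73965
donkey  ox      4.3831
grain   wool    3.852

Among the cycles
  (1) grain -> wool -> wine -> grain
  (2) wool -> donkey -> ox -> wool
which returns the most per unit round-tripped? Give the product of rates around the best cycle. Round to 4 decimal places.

(1) 3.852 × 0.73965 × 0.31659 = 0.90201
(2) 0.25737 × 4.3831 × 0.95358 = 1.07571
Highest is cycle (2) at 1.0757 (>1, arbitrage).

1.0757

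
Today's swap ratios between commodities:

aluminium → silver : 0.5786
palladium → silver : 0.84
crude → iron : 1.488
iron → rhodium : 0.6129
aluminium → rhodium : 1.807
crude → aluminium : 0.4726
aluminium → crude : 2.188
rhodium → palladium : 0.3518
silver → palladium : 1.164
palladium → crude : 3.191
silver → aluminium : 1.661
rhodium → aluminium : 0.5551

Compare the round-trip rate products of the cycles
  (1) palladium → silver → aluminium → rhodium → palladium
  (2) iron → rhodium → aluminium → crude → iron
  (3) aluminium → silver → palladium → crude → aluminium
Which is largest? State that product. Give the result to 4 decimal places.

1.1077

(1) 0.84 × 1.661 × 1.807 × 0.3518 = 0.88696
(2) 0.6129 × 0.5551 × 2.188 × 1.488 = 1.10767
(3) 0.5786 × 1.164 × 3.191 × 0.4726 = 1.01567
Highest is cycle (2) at 1.1077 (>1, arbitrage).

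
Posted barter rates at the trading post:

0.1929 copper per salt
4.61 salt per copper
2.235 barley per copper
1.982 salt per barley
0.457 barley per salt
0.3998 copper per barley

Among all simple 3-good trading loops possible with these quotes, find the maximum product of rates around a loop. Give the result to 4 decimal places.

copper→barley→salt→copper: 2.235 × 1.982 × 0.1929 = 0.85450
copper→salt→barley→copper: 4.61 × 0.457 × 0.3998 = 0.84229
Maximum is copper→barley→salt→copper at 0.8545; no arbitrage — every cycle loses value.

0.8545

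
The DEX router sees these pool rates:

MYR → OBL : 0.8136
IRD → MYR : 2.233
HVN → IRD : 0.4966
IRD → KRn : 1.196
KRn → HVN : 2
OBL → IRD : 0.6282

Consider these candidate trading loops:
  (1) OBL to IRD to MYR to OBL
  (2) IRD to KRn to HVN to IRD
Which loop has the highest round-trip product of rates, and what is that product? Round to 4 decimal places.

1.1879

(1) 0.6282 × 2.233 × 0.8136 = 1.14129
(2) 1.196 × 2 × 0.4966 = 1.18787
Highest is cycle (2) at 1.1879 (>1, arbitrage).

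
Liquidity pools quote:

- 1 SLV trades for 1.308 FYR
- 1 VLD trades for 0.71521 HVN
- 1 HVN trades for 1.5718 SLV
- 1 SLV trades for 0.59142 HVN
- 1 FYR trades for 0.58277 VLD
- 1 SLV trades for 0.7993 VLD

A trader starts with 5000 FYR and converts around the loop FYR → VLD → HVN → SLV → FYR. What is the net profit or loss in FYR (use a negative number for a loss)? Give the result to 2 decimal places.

5000 FYR × 0.58277 = 2913.85 VLD
2913.85 VLD × 0.71521 = 2084.0146585 HVN
2084.0146585 HVN × 1.5718 = 3275.6542402303 SLV
3275.6542402303 SLV × 1.308 = 4284.5557462212324 FYR
Net change: 4284.5557462212324 − 5000 = -715.4442537787676 FYR

-715.44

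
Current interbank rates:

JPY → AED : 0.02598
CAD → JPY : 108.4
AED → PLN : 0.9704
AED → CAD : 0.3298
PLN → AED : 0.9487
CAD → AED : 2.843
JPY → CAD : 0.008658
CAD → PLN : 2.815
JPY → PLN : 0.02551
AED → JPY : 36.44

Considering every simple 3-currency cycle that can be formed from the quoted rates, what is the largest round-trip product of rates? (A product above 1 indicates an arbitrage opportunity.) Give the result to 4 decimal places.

0.9288

CAD→JPY→AED→CAD: 108.4 × 0.02598 × 0.3298 = 0.92879
CAD→AED→JPY→CAD: 2.843 × 36.44 × 0.008658 = 0.89696
PLN→AED→JPY→PLN: 0.9487 × 36.44 × 0.02551 = 0.88190
PLN→AED→CAD→PLN: 0.9487 × 0.3298 × 2.815 = 0.88076
Maximum is CAD→JPY→AED→CAD at 0.9288; no arbitrage — every cycle loses value.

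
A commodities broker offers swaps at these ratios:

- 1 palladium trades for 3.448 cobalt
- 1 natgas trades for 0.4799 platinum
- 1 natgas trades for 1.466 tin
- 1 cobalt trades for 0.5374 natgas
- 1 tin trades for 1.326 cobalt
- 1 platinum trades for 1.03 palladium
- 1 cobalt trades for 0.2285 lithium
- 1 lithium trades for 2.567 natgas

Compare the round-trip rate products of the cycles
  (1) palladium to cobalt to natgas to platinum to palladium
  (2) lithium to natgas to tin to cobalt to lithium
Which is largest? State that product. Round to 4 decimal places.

(1) 3.448 × 0.5374 × 0.4799 × 1.03 = 0.91591
(2) 2.567 × 1.466 × 1.326 × 0.2285 = 1.14022
Highest is cycle (2) at 1.1402 (>1, arbitrage).

1.1402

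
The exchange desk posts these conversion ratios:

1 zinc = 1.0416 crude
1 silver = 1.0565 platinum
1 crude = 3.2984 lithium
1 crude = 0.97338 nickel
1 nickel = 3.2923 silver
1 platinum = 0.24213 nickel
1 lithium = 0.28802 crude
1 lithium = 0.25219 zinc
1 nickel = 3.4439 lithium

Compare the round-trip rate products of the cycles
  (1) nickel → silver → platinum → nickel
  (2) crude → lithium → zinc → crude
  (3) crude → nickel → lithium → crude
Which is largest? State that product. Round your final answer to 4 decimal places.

0.9655

(1) 3.2923 × 1.0565 × 0.24213 = 0.84220
(2) 3.2984 × 0.25219 × 1.0416 = 0.86643
(3) 0.97338 × 3.4439 × 0.28802 = 0.96551
Highest is cycle (3) at 0.9655 (≤1, no arbitrage).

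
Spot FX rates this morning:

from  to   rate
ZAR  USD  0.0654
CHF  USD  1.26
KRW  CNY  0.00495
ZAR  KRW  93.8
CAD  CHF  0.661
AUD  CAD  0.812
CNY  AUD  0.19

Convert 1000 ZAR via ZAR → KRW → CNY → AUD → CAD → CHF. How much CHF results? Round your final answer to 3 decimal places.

47.350

1000 ZAR × 93.8 = 93800 KRW
93800 KRW × 0.00495 = 464.31 CNY
464.31 CNY × 0.19 = 88.2189 AUD
88.2189 AUD × 0.812 = 71.6337468 CAD
71.6337468 CAD × 0.661 = 47.3499066348 CHF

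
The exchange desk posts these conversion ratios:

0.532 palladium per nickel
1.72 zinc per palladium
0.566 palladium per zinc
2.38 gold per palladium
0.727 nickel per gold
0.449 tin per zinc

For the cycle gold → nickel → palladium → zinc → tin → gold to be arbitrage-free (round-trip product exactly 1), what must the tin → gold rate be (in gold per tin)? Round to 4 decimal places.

Known legs of the cycle: 0.727 × 0.532 × 1.72 × 0.449 = 0.29869010192
For no arbitrage the full-cycle product must be 1, so the missing rate is 1 / 0.29869010192 ≈ 3.347952.

3.3480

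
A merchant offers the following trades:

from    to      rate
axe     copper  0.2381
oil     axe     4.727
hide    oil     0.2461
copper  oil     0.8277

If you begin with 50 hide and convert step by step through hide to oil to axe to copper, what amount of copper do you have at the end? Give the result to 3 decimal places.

13.849

50 hide × 0.2461 = 12.305 oil
12.305 oil × 4.727 = 58.165735 axe
58.165735 axe × 0.2381 = 13.8492615035 copper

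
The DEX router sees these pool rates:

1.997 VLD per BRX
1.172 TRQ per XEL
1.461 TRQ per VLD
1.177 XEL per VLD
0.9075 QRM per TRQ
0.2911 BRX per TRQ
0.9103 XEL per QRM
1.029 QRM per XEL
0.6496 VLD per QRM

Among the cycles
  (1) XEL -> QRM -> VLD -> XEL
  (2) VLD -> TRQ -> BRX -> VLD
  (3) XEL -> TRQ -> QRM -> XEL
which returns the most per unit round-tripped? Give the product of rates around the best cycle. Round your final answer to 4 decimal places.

0.9682

(1) 1.029 × 0.6496 × 1.177 = 0.78675
(2) 1.461 × 0.2911 × 1.997 = 0.84932
(3) 1.172 × 0.9075 × 0.9103 = 0.96819
Highest is cycle (3) at 0.9682 (≤1, no arbitrage).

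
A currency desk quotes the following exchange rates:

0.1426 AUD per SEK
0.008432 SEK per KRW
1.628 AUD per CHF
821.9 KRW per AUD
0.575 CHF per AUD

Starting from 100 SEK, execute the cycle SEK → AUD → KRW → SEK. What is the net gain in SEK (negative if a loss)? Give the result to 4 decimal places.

100 SEK × 0.1426 = 14.26 AUD
14.26 AUD × 821.9 = 11720.294 KRW
11720.294 KRW × 0.008432 = 98.825519008 SEK
Net change: 98.825519008 − 100 = -1.174480992 SEK

-1.1745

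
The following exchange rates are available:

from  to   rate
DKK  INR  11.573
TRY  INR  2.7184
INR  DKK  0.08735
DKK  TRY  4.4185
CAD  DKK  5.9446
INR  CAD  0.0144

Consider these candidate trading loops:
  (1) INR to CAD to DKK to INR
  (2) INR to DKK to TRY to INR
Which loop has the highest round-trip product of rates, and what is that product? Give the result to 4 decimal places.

1.0492

(1) 0.0144 × 5.9446 × 11.573 = 0.99067
(2) 0.08735 × 4.4185 × 2.7184 = 1.04918
Highest is cycle (2) at 1.0492 (>1, arbitrage).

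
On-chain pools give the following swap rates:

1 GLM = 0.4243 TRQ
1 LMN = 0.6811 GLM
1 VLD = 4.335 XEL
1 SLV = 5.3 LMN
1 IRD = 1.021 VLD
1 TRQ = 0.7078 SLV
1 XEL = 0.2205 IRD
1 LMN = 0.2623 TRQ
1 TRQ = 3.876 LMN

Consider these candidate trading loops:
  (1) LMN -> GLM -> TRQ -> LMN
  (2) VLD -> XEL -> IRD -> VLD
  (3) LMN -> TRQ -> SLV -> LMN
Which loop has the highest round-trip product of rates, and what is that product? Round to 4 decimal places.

(1) 0.6811 × 0.4243 × 3.876 = 1.12013
(2) 4.335 × 0.2205 × 1.021 = 0.97594
(3) 0.2623 × 0.7078 × 5.3 = 0.98398
Highest is cycle (1) at 1.1201 (>1, arbitrage).

1.1201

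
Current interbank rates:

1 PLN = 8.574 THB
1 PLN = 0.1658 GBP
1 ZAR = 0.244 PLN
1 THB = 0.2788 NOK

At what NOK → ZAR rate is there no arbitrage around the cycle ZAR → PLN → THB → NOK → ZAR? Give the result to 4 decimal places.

1.7145

Known legs of the cycle: 0.244 × 8.574 × 0.2788 = 0.5832652128
For no arbitrage the full-cycle product must be 1, so the missing rate is 1 / 0.5832652128 ≈ 1.714486.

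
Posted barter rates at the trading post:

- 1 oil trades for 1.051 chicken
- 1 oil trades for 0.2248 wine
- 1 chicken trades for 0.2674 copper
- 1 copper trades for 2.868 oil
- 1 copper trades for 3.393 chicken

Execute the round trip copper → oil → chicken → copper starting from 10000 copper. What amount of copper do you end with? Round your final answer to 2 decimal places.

8060.15

10000 copper × 2.868 = 28680 oil
28680 oil × 1.051 = 30142.68 chicken
30142.68 chicken × 0.2674 = 8060.152632 copper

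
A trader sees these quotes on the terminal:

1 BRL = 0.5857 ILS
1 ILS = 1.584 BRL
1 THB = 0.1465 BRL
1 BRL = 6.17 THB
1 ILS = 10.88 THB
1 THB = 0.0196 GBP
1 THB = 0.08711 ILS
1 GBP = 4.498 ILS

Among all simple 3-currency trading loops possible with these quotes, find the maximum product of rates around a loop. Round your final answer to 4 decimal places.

ILS→THB→GBP→ILS: 10.88 × 0.0196 × 4.498 = 0.95919
BRL→ILS→THB→BRL: 0.5857 × 10.88 × 0.1465 = 0.93356
BRL→THB→ILS→BRL: 6.17 × 0.08711 × 1.584 = 0.85135
Maximum is ILS→THB→GBP→ILS at 0.9592; no arbitrage — every cycle loses value.

0.9592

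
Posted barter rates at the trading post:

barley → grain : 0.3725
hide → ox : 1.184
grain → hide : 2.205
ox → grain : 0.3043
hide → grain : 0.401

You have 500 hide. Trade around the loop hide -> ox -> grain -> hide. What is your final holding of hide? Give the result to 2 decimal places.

397.22

500 hide × 1.184 = 592 ox
592 ox × 0.3043 = 180.1456 grain
180.1456 grain × 2.205 = 397.221048 hide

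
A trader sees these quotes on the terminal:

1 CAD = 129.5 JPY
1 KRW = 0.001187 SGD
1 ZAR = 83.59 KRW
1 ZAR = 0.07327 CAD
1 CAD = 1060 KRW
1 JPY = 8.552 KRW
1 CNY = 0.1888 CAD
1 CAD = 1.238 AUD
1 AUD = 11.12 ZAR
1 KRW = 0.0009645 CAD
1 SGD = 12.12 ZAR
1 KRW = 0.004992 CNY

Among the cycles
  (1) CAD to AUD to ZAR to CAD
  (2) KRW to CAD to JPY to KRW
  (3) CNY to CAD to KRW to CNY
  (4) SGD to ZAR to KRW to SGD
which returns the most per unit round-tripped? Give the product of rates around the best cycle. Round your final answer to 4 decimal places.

(1) 1.238 × 11.12 × 0.07327 = 1.00868
(2) 0.0009645 × 129.5 × 8.552 = 1.06817
(3) 0.1888 × 1060 × 0.004992 = 0.99904
(4) 12.12 × 83.59 × 0.001187 = 1.20256
Highest is cycle (4) at 1.2026 (>1, arbitrage).

1.2026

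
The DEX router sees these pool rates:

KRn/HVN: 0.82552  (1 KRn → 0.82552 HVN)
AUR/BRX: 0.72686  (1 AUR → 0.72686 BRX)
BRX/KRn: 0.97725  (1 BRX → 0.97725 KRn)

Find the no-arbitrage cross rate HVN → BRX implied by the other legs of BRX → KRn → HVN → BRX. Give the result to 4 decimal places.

1.2396

Known legs of the cycle: 0.97725 × 0.82552 = 0.80673942
For no arbitrage the full-cycle product must be 1, so the missing rate is 1 / 0.80673942 ≈ 1.239558.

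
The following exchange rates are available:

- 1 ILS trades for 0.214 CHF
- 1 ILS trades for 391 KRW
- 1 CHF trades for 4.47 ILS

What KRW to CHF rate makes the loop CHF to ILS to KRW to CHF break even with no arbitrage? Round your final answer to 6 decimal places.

Known legs of the cycle: 4.47 × 391 = 1747.77
For no arbitrage the full-cycle product must be 1, so the missing rate is 1 / 1747.77 ≈ 0.00057216.

0.000572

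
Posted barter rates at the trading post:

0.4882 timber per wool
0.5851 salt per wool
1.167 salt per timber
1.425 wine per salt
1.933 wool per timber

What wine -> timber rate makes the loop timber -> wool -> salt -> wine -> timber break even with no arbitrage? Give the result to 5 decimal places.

Known legs of the cycle: 1.933 × 0.5851 × 1.425 = 1.6116725775
For no arbitrage the full-cycle product must be 1, so the missing rate is 1 / 1.6116725775 ≈ 0.6204734.

0.62047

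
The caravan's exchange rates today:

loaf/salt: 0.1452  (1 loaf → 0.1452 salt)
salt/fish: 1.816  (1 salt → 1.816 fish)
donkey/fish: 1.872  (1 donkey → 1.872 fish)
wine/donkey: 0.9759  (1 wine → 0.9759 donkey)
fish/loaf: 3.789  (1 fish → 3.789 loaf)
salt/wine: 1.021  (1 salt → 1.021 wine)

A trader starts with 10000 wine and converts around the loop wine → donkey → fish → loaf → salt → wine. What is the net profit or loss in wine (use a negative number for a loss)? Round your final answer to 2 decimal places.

10000 wine × 0.9759 = 9759 donkey
9759 donkey × 1.872 = 18268.848 fish
18268.848 fish × 3.789 = 69220.665072 loaf
69220.665072 loaf × 0.1452 = 10050.8405684544 salt
10050.8405684544 salt × 1.021 = 10261.9082203919424 wine
Net change: 10261.9082203919424 − 10000 = 261.9082203919424 wine

261.91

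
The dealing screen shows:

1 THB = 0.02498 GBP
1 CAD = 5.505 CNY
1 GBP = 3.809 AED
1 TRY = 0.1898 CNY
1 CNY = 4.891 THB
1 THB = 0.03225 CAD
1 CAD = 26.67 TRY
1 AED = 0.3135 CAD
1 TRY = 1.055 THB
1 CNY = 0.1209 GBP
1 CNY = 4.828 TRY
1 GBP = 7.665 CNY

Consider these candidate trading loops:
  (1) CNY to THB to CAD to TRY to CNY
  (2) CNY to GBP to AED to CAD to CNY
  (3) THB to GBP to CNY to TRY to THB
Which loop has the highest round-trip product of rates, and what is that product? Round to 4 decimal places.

(1) 4.891 × 0.03225 × 26.67 × 0.1898 = 0.79845
(2) 0.1209 × 3.809 × 0.3135 × 5.505 = 0.79475
(3) 0.02498 × 7.665 × 4.828 × 1.055 = 0.97527
Highest is cycle (3) at 0.9753 (≤1, no arbitrage).

0.9753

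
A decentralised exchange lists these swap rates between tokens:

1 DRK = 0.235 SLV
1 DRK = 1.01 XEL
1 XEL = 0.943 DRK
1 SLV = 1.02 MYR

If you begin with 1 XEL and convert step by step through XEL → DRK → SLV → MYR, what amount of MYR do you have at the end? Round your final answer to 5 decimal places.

1 XEL × 0.943 = 0.943 DRK
0.943 DRK × 0.235 = 0.221605 SLV
0.221605 SLV × 1.02 = 0.2260371 MYR

0.22604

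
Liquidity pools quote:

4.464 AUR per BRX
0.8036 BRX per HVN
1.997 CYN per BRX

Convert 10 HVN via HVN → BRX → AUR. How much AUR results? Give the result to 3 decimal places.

35.873

10 HVN × 0.8036 = 8.036 BRX
8.036 BRX × 4.464 = 35.872704 AUR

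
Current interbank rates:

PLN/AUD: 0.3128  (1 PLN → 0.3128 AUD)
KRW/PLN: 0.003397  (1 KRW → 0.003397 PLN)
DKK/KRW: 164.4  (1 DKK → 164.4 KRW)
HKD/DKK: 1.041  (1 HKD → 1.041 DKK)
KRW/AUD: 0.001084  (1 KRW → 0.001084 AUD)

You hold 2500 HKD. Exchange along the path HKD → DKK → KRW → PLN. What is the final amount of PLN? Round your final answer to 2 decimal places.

2500 HKD × 1.041 = 2602.5 DKK
2602.5 DKK × 164.4 = 427851 KRW
427851 KRW × 0.003397 = 1453.409847 PLN

1453.41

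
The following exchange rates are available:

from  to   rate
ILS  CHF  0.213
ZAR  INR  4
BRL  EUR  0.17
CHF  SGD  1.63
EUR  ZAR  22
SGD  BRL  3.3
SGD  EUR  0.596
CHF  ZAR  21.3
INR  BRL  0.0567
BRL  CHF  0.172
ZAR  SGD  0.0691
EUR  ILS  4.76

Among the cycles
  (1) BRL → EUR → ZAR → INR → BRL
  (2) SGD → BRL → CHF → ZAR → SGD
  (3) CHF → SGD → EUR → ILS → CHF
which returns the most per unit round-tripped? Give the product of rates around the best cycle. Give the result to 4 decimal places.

0.9850

(1) 0.17 × 22 × 4 × 0.0567 = 0.84823
(2) 3.3 × 0.172 × 21.3 × 0.0691 = 0.83541
(3) 1.63 × 0.596 × 4.76 × 0.213 = 0.98496
Highest is cycle (3) at 0.9850 (≤1, no arbitrage).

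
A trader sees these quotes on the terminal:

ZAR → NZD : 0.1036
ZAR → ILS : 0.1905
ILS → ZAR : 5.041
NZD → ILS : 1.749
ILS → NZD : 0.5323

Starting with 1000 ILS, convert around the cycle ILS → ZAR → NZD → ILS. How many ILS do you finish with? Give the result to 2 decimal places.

1000 ILS × 5.041 = 5041 ZAR
5041 ZAR × 0.1036 = 522.2476 NZD
522.2476 NZD × 1.749 = 913.4110524 ILS

913.41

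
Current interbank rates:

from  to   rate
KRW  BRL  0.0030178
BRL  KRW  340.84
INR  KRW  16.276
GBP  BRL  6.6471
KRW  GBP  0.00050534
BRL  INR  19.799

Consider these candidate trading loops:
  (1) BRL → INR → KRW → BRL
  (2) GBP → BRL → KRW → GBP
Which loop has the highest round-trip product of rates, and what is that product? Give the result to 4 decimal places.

1.1449

(1) 19.799 × 16.276 × 0.0030178 = 0.97248
(2) 6.6471 × 340.84 × 0.00050534 = 1.14490
Highest is cycle (2) at 1.1449 (>1, arbitrage).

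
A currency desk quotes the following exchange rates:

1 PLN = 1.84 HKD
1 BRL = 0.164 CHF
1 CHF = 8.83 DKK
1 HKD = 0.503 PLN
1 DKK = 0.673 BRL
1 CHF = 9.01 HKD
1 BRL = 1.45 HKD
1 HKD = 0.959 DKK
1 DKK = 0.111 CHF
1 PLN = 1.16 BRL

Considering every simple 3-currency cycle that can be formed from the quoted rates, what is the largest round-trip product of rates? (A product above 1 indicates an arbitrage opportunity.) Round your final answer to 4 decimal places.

BRL→CHF→DKK→BRL: 0.164 × 8.83 × 0.673 = 0.97458
HKD→DKK→CHF→HKD: 0.959 × 0.111 × 9.01 = 0.95911
HKD→DKK→BRL→HKD: 0.959 × 0.673 × 1.45 = 0.93584
HKD→PLN→BRL→HKD: 0.503 × 1.16 × 1.45 = 0.84605
Maximum is BRL→CHF→DKK→BRL at 0.9746; no arbitrage — every cycle loses value.

0.9746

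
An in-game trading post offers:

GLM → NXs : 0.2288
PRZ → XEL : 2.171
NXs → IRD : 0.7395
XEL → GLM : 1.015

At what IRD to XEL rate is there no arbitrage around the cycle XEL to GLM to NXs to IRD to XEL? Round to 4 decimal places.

Known legs of the cycle: 1.015 × 0.2288 × 0.7395 = 0.171735564
For no arbitrage the full-cycle product must be 1, so the missing rate is 1 / 0.171735564 ≈ 5.822906.

5.8229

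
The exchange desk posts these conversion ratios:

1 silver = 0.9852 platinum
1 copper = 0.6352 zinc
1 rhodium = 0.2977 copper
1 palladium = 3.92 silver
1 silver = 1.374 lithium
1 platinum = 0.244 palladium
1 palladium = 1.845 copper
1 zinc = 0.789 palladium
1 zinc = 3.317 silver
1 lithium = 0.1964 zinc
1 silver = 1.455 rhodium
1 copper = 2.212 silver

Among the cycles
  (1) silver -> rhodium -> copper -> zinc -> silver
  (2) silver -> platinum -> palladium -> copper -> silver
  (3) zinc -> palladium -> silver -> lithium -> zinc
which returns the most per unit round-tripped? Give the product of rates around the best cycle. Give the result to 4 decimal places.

0.9811

(1) 1.455 × 0.2977 × 0.6352 × 3.317 = 0.91264
(2) 0.9852 × 0.244 × 1.845 × 2.212 = 0.98106
(3) 0.789 × 3.92 × 1.374 × 0.1964 = 0.83462
Highest is cycle (2) at 0.9811 (≤1, no arbitrage).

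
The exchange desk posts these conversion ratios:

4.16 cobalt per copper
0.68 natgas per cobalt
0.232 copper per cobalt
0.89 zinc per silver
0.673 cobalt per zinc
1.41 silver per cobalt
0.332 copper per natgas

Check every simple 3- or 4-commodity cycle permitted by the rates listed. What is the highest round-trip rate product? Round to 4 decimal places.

natgas→copper→cobalt→natgas: 0.332 × 4.16 × 0.68 = 0.93916
zinc→cobalt→silver→zinc: 0.673 × 1.41 × 0.89 = 0.84455
Maximum is natgas→copper→cobalt→natgas at 0.9392; no arbitrage — every cycle loses value.

0.9392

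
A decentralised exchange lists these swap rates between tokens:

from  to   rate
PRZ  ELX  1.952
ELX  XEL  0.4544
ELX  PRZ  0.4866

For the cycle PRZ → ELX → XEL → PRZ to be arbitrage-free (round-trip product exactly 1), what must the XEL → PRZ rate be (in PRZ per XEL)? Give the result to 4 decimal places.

1.1274

Known legs of the cycle: 1.952 × 0.4544 = 0.8869888
For no arbitrage the full-cycle product must be 1, so the missing rate is 1 / 0.8869888 ≈ 1.127410.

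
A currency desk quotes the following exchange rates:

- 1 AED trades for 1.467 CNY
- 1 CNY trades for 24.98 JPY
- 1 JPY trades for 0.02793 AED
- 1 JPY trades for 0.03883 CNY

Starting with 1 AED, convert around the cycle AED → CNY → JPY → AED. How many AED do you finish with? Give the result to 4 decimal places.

1.0235

1 AED × 1.467 = 1.467 CNY
1.467 CNY × 24.98 = 36.64566 JPY
36.64566 JPY × 0.02793 = 1.0235132838 AED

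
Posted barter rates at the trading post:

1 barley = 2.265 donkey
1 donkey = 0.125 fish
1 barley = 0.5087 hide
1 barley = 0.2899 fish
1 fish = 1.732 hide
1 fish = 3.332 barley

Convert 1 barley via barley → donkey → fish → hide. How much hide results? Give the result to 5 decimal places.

1 barley × 2.265 = 2.265 donkey
2.265 donkey × 0.125 = 0.283125 fish
0.283125 fish × 1.732 = 0.4903725 hide

0.49037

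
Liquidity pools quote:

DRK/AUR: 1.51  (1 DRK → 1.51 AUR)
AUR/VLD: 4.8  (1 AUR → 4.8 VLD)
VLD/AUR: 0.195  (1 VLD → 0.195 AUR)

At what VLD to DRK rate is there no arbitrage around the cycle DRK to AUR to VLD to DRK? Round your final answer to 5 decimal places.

Known legs of the cycle: 1.51 × 4.8 = 7.248
For no arbitrage the full-cycle product must be 1, so the missing rate is 1 / 7.248 ≈ 0.1379691.

0.13797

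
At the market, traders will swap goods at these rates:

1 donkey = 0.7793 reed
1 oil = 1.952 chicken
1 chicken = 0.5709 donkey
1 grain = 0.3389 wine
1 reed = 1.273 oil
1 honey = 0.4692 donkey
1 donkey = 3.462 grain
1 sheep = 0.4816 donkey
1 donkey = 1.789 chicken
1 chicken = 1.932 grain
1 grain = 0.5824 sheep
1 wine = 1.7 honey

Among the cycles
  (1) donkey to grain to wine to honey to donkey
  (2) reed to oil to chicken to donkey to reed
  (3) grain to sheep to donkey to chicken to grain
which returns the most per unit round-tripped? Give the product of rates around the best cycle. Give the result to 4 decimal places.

(1) 3.462 × 0.3389 × 1.7 × 0.4692 = 0.93585
(2) 1.273 × 1.952 × 0.5709 × 0.7793 = 1.10554
(3) 0.5824 × 0.4816 × 1.789 × 1.932 = 0.96945
Highest is cycle (2) at 1.1055 (>1, arbitrage).

1.1055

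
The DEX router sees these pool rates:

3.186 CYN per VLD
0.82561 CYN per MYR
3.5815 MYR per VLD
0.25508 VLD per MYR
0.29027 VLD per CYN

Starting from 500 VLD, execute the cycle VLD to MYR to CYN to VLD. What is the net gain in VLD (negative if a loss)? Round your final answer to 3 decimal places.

500 VLD × 3.5815 = 1790.75 MYR
1790.75 MYR × 0.82561 = 1478.4611075 CYN
1478.4611075 CYN × 0.29027 = 429.152905674025 VLD
Net change: 429.152905674025 − 500 = -70.847094325975 VLD

-70.847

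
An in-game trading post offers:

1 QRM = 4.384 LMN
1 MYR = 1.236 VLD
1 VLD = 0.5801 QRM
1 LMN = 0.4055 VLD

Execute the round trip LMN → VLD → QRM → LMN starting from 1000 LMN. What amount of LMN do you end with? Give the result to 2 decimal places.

1000 LMN × 0.4055 = 405.5 VLD
405.5 VLD × 0.5801 = 235.23055 QRM
235.23055 QRM × 4.384 = 1031.2507312 LMN

1031.25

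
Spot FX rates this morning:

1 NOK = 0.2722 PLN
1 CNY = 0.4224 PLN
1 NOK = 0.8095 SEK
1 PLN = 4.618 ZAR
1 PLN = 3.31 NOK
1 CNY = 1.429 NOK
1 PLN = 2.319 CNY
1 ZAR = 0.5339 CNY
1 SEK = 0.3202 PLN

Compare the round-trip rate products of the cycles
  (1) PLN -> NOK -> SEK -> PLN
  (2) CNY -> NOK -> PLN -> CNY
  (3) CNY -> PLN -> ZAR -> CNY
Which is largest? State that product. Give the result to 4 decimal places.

1.0414

(1) 3.31 × 0.8095 × 0.3202 = 0.85796
(2) 1.429 × 0.2722 × 2.319 = 0.90203
(3) 0.4224 × 4.618 × 0.5339 = 1.04145
Highest is cycle (3) at 1.0414 (>1, arbitrage).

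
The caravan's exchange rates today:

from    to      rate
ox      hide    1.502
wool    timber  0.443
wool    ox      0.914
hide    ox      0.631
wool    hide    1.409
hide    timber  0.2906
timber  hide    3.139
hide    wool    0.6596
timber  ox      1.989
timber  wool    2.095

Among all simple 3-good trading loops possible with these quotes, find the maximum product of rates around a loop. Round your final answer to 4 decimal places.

0.9172

wool→timber→hide→wool: 0.443 × 3.139 × 0.6596 = 0.91722
wool→ox→hide→wool: 0.914 × 1.502 × 0.6596 = 0.90552
timber→ox→hide→timber: 1.989 × 1.502 × 0.2906 = 0.86816
wool→hide→timber→wool: 1.409 × 0.2906 × 2.095 = 0.85781
Maximum is wool→timber→hide→wool at 0.9172; no arbitrage — every cycle loses value.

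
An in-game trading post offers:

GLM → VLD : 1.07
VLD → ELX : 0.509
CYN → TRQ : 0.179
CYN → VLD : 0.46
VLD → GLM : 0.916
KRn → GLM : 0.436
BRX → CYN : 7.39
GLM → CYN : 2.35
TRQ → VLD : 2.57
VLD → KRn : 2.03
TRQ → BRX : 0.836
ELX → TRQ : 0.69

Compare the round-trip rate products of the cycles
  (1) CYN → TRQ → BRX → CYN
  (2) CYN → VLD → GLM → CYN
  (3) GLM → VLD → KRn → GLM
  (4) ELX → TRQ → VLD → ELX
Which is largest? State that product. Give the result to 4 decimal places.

(1) 0.179 × 0.836 × 7.39 = 1.10587
(2) 0.46 × 0.916 × 2.35 = 0.99020
(3) 1.07 × 2.03 × 0.436 = 0.94704
(4) 0.69 × 2.57 × 0.509 = 0.90261
Highest is cycle (1) at 1.1059 (>1, arbitrage).

1.1059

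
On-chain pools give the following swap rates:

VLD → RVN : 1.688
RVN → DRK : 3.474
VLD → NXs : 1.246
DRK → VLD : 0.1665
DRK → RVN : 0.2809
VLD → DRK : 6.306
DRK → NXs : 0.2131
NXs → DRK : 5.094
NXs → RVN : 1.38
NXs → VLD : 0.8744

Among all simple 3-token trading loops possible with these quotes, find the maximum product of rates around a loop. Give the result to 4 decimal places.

1.1750

DRK→NXs→VLD→DRK: 0.2131 × 0.8744 × 6.306 = 1.17503
DRK→VLD→NXs→DRK: 0.1665 × 1.246 × 5.094 = 1.05680
DRK→NXs→RVN→DRK: 0.2131 × 1.38 × 3.474 = 1.02163
DRK→VLD→RVN→DRK: 0.1665 × 1.688 × 3.474 = 0.97637
Maximum is DRK→NXs→VLD→DRK at 1.1750; arbitrage exists.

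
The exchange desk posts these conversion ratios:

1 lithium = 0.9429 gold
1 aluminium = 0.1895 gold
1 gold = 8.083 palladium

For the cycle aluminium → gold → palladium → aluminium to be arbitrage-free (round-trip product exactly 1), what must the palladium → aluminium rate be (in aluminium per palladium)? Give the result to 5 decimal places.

0.65286

Known legs of the cycle: 0.1895 × 8.083 = 1.5317285
For no arbitrage the full-cycle product must be 1, so the missing rate is 1 / 1.5317285 ≈ 0.6528572.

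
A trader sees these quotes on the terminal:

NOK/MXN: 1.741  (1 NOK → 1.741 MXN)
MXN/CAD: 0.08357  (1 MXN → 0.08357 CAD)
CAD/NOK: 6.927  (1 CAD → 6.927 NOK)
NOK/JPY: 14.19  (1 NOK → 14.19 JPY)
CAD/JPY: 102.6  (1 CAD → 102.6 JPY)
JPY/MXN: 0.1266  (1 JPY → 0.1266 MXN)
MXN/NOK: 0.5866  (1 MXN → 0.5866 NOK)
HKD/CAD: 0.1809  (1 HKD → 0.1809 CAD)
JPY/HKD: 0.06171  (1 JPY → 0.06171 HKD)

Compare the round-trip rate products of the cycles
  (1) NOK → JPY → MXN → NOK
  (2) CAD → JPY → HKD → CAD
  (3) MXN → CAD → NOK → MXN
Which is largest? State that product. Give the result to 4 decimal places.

(1) 14.19 × 0.1266 × 0.5866 = 1.05380
(2) 102.6 × 0.06171 × 0.1809 = 1.14536
(3) 0.08357 × 6.927 × 1.741 = 1.00785
Highest is cycle (2) at 1.1454 (>1, arbitrage).

1.1454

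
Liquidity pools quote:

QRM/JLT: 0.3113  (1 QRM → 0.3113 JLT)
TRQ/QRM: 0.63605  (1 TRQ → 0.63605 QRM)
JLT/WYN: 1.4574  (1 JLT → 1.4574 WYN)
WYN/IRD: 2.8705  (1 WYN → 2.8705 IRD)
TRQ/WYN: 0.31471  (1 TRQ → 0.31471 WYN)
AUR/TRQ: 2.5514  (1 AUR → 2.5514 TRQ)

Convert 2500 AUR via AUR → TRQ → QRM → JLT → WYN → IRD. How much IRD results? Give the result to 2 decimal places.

2500 AUR × 2.5514 = 6378.5 TRQ
6378.5 TRQ × 0.63605 = 4057.044925 QRM
4057.044925 QRM × 0.3113 = 1262.9580851525 JLT
1262.9580851525 JLT × 1.4574 = 1840.6351133012535 WYN
1840.6351133012535 WYN × 2.8705 = 5283.54309273124817175 IRD

5283.54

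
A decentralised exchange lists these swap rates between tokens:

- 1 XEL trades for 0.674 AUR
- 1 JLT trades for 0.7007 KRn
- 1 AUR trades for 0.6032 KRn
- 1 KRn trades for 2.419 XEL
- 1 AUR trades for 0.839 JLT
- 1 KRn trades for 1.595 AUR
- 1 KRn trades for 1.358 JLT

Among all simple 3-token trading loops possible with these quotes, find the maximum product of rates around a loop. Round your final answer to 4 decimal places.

AUR→KRn→XEL→AUR: 0.6032 × 2.419 × 0.674 = 0.98346
AUR→JLT→KRn→AUR: 0.839 × 0.7007 × 1.595 = 0.93768
Maximum is AUR→KRn→XEL→AUR at 0.9835; no arbitrage — every cycle loses value.

0.9835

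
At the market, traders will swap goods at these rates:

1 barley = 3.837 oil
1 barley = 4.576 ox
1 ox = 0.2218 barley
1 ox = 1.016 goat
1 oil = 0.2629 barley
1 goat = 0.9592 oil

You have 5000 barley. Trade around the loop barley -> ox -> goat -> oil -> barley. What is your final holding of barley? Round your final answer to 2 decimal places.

5862.05

5000 barley × 4.576 = 22880 ox
22880 ox × 1.016 = 23246.08 goat
23246.08 goat × 0.9592 = 22297.639936 oil
22297.639936 oil × 0.2629 = 5862.0495391744 barley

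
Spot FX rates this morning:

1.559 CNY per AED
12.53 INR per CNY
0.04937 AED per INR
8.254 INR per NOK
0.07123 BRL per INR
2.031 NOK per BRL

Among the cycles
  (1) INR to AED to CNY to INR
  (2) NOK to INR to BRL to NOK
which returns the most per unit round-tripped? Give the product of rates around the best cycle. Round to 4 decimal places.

1.1941

(1) 0.04937 × 1.559 × 12.53 = 0.96441
(2) 8.254 × 0.07123 × 2.031 = 1.19409
Highest is cycle (2) at 1.1941 (>1, arbitrage).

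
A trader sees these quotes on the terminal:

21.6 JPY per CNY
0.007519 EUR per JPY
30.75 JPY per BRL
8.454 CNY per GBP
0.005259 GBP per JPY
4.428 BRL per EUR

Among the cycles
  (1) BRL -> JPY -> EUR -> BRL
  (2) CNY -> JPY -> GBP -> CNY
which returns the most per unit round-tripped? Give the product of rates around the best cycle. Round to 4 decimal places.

1.0238

(1) 30.75 × 0.007519 × 4.428 = 1.02379
(2) 21.6 × 0.005259 × 8.454 = 0.96033
Highest is cycle (1) at 1.0238 (>1, arbitrage).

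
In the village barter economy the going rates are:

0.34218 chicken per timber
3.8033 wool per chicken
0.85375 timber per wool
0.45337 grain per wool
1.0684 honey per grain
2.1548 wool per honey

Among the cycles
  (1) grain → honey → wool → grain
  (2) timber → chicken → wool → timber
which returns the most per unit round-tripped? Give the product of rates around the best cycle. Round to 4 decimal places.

(1) 1.0684 × 2.1548 × 0.45337 = 1.04374
(2) 0.34218 × 3.8033 × 0.85375 = 1.11108
Highest is cycle (2) at 1.1111 (>1, arbitrage).

1.1111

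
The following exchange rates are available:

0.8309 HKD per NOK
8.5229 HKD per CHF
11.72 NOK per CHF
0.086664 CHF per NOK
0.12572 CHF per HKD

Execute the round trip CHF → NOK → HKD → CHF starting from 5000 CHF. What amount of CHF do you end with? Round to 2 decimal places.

5000 CHF × 11.72 = 58600 NOK
58600 NOK × 0.8309 = 48690.74 HKD
48690.74 HKD × 0.12572 = 6121.3998328 CHF

6121.40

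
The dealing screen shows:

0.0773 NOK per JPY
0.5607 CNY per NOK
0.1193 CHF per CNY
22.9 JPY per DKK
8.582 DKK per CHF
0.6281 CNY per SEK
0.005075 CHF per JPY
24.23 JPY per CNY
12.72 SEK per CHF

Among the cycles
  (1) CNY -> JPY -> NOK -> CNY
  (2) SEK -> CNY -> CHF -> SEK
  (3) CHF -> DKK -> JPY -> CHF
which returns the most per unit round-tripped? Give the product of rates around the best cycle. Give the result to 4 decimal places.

(1) 24.23 × 0.0773 × 0.5607 = 1.05018
(2) 0.6281 × 0.1193 × 12.72 = 0.95314
(3) 8.582 × 22.9 × 0.005075 = 0.99738
Highest is cycle (1) at 1.0502 (>1, arbitrage).

1.0502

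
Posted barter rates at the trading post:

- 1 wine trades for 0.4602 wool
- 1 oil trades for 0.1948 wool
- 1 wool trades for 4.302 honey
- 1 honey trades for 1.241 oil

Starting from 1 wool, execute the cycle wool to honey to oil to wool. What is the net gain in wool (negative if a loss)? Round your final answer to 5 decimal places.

0.03999

1 wool × 4.302 = 4.302 honey
4.302 honey × 1.241 = 5.338782 oil
5.338782 oil × 0.1948 = 1.0399947336 wool
Net change: 1.0399947336 − 1 = 0.0399947336 wool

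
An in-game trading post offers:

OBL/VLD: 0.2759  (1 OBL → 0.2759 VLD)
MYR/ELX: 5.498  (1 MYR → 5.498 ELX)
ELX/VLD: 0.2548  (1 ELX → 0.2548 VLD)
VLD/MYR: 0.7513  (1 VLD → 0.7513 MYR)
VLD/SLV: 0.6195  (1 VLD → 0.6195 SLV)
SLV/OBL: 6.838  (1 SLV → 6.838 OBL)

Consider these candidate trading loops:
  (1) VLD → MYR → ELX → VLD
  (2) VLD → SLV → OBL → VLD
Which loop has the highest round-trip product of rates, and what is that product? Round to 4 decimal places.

1.1688

(1) 0.7513 × 5.498 × 0.2548 = 1.05249
(2) 0.6195 × 6.838 × 0.2759 = 1.16875
Highest is cycle (2) at 1.1688 (>1, arbitrage).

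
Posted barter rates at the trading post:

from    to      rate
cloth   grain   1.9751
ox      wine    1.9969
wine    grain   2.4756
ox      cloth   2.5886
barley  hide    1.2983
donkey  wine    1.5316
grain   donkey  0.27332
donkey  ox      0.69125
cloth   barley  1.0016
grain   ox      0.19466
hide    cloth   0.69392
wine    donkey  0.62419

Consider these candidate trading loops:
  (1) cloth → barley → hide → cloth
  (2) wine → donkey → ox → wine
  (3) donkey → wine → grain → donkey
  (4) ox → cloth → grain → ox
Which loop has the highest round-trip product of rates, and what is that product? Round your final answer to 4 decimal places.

1.0363

(1) 1.0016 × 1.2983 × 0.69392 = 0.90236
(2) 0.62419 × 0.69125 × 1.9969 = 0.86161
(3) 1.5316 × 2.4756 × 0.27332 = 1.03633
(4) 2.5886 × 1.9751 × 0.19466 = 0.99525
Highest is cycle (3) at 1.0363 (>1, arbitrage).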